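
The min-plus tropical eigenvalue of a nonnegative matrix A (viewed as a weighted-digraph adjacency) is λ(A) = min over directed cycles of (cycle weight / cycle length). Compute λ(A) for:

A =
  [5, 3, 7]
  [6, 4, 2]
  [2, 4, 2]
λ(A) = 2

Enumerate directed cycles and compute their means (weight / length). Sample:
  cycle 0 → 0: weight = 5, length = 1, mean = 5/1 ≈ 5.000
  cycle 1 → 1: weight = 4, length = 1, mean = 4/1 ≈ 4.000
  cycle 2 → 2: weight = 2, length = 1, mean = 2/1 ≈ 2.000
  cycle 0 → 1 → 0: weight = 9, length = 2, mean = 9/2 ≈ 4.500
  cycle 0 → 2 → 0: weight = 9, length = 2, mean = 9/2 ≈ 4.500
  cycle 1 → 0 → 1: weight = 9, length = 2, mean = 9/2 ≈ 4.500
Minimum mean = 2.000, attained e.g. along the cycle 2 → 2 with weight 2 and length 1. So λ(A) = 2/1 = 2.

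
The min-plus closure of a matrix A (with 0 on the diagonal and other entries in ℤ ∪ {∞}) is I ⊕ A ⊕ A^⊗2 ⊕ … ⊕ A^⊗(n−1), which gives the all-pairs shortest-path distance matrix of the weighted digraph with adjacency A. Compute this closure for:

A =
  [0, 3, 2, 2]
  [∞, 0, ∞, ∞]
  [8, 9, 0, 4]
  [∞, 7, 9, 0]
Closure =
  [0, 3, 2, 2]
  [∞, 0, ∞, ∞]
  [8, 9, 0, 4]
  [17, 7, 9, 0]

This is the Floyd-Warshall all-pairs shortest-path computation. For each intermediate vertex k = 0, 1, …, 3, update dist[i][j] ← min(dist[i][j], dist[i][k] + dist[k][j]). The final matrix gives, for each (i, j), the minimum total weight of any directed path from i to j (possibly empty when i = j).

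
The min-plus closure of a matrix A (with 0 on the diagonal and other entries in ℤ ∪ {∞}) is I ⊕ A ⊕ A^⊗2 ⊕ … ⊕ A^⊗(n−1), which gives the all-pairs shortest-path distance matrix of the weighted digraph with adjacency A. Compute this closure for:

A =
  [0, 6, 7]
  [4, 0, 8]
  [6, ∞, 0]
Closure =
  [0, 6, 7]
  [4, 0, 8]
  [6, 12, 0]

This is the Floyd-Warshall all-pairs shortest-path computation. For each intermediate vertex k = 0, 1, …, 2, update dist[i][j] ← min(dist[i][j], dist[i][k] + dist[k][j]). The final matrix gives, for each (i, j), the minimum total weight of any directed path from i to j (possibly empty when i = j).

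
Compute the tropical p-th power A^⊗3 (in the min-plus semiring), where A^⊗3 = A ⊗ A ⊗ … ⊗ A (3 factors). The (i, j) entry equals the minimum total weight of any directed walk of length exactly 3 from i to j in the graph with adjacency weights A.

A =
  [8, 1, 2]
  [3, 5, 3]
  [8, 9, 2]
A^⊗3 =
  [9, 5, 6]
  [7, 9, 7]
  [12, 11, 6]

Each entry (A^⊗3)_ij equals the minimum over all length-3 walks i = v_0 → v_1 → … → v_3 = j of Σ_t A[v_t][v_{t+1}]. For example, for (i, j) = (0, 2) we minimise over 9 possible intermediate vertex sequences; the minimum is 6, attained along the walk 0 → 1 → 0 → 2.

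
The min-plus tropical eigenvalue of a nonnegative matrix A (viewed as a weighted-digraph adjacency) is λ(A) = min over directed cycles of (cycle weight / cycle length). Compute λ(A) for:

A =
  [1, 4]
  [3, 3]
λ(A) = 1

Enumerate directed cycles and compute their means (weight / length). Sample:
  cycle 0 → 0: weight = 1, length = 1, mean = 1/1 ≈ 1.000
  cycle 1 → 1: weight = 3, length = 1, mean = 3/1 ≈ 3.000
  cycle 0 → 1 → 0: weight = 7, length = 2, mean = 7/2 ≈ 3.500
  cycle 1 → 0 → 1: weight = 7, length = 2, mean = 7/2 ≈ 3.500
Minimum mean = 1.000, attained e.g. along the cycle 0 → 0 with weight 1 and length 1. So λ(A) = 1/1 = 1.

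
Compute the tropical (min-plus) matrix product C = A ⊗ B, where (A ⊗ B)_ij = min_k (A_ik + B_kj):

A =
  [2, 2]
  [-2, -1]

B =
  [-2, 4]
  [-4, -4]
A ⊗ B =
  [-2, -2]
  [-5, -5]

Apply the min-plus product entry-by-entry:
  C[0][0] = min over k of (A[0][0] + B[0][0] = 2 + -2 = 0, A[0][1] + B[1][0] = 2 + -4 = -2) = -2 (attained at k = 1)
  C[0][1] = min over k of (A[0][0] + B[0][1] = 2 + 4 = 6, A[0][1] + B[1][1] = 2 + -4 = -2) = -2 (attained at k = 1)
  C[1][0] = min over k of (A[1][0] + B[0][0] = -2 + -2 = -4, A[1][1] + B[1][0] = -1 + -4 = -5) = -5 (attained at k = 1)
  C[1][1] = min over k of (A[1][0] + B[0][1] = -2 + 4 = 2, A[1][1] + B[1][1] = -1 + -4 = -5) = -5 (attained at k = 1)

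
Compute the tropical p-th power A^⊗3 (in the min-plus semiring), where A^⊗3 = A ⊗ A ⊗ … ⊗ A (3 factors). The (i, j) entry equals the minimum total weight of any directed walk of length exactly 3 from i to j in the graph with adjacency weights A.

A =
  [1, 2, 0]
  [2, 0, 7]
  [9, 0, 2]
A^⊗3 =
  [2, 0, 2]
  [2, 0, 2]
  [2, 0, 2]

Each entry (A^⊗3)_ij equals the minimum over all length-3 walks i = v_0 → v_1 → … → v_3 = j of Σ_t A[v_t][v_{t+1}]. For example, for (i, j) = (0, 2) we minimise over 9 possible intermediate vertex sequences; the minimum is 2, attained along the walk 0 → 0 → 0 → 2.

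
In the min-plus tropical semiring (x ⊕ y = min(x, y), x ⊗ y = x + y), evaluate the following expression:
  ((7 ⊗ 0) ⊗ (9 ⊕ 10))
((7 ⊗ 0) ⊗ (9 ⊕ 10)) = 16

Expand innermost to outermost. Recall ⊕ takes the minimum of its arguments and ⊗ takes their sum. Working out the expression ((7 ⊗ 0) ⊗ (9 ⊕ 10)) gives 16.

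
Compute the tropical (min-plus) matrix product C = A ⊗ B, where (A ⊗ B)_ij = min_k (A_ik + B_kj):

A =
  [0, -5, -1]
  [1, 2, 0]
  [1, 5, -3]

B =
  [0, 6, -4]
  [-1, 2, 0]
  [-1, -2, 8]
A ⊗ B =
  [-6, -3, -5]
  [-1, -2, -3]
  [-4, -5, -3]

Apply the min-plus product entry-by-entry:
  C[0][0] = min over k of (A[0][0] + B[0][0] = 0 + 0 = 0, A[0][1] + B[1][0] = -5 + -1 = -6, A[0][2] + B[2][0] = -1 + -1 = -2) = -6 (attained at k = 1)
  C[0][1] = min over k of (A[0][0] + B[0][1] = 0 + 6 = 6, A[0][1] + B[1][1] = -5 + 2 = -3, A[0][2] + B[2][1] = -1 + -2 = -3) = -3 (attained at k = 1)
  C[0][2] = min over k of (A[0][0] + B[0][2] = 0 + -4 = -4, A[0][1] + B[1][2] = -5 + 0 = -5, A[0][2] + B[2][2] = -1 + 8 = 7) = -5 (attained at k = 1)
  C[1][0] = min over k of (A[1][0] + B[0][0] = 1 + 0 = 1, A[1][1] + B[1][0] = 2 + -1 = 1, A[1][2] + B[2][0] = 0 + -1 = -1) = -1 (attained at k = 2)
  C[1][1] = min over k of (A[1][0] + B[0][1] = 1 + 6 = 7, A[1][1] + B[1][1] = 2 + 2 = 4, A[1][2] + B[2][1] = 0 + -2 = -2) = -2 (attained at k = 2)
  C[1][2] = min over k of (A[1][0] + B[0][2] = 1 + -4 = -3, A[1][1] + B[1][2] = 2 + 0 = 2, A[1][2] + B[2][2] = 0 + 8 = 8) = -3 (attained at k = 0)
  C[2][0] = min over k of (A[2][0] + B[0][0] = 1 + 0 = 1, A[2][1] + B[1][0] = 5 + -1 = 4, A[2][2] + B[2][0] = -3 + -1 = -4) = -4 (attained at k = 2)
  C[2][1] = min over k of (A[2][0] + B[0][1] = 1 + 6 = 7, A[2][1] + B[1][1] = 5 + 2 = 7, A[2][2] + B[2][1] = -3 + -2 = -5) = -5 (attained at k = 2)
  C[2][2] = min over k of (A[2][0] + B[0][2] = 1 + -4 = -3, A[2][1] + B[1][2] = 5 + 0 = 5, A[2][2] + B[2][2] = -3 + 8 = 5) = -3 (attained at k = 0)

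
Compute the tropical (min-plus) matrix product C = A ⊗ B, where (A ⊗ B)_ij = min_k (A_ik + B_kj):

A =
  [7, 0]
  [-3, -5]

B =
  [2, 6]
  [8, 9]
A ⊗ B =
  [8, 9]
  [-1, 3]

Apply the min-plus product entry-by-entry:
  C[0][0] = min over k of (A[0][0] + B[0][0] = 7 + 2 = 9, A[0][1] + B[1][0] = 0 + 8 = 8) = 8 (attained at k = 1)
  C[0][1] = min over k of (A[0][0] + B[0][1] = 7 + 6 = 13, A[0][1] + B[1][1] = 0 + 9 = 9) = 9 (attained at k = 1)
  C[1][0] = min over k of (A[1][0] + B[0][0] = -3 + 2 = -1, A[1][1] + B[1][0] = -5 + 8 = 3) = -1 (attained at k = 0)
  C[1][1] = min over k of (A[1][0] + B[0][1] = -3 + 6 = 3, A[1][1] + B[1][1] = -5 + 9 = 4) = 3 (attained at k = 0)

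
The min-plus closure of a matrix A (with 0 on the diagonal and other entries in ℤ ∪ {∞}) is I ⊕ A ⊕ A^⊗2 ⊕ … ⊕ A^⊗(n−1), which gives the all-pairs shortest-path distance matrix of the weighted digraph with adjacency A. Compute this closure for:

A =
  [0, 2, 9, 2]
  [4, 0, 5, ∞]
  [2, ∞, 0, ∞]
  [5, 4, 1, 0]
Closure =
  [0, 2, 3, 2]
  [4, 0, 5, 6]
  [2, 4, 0, 4]
  [3, 4, 1, 0]

This is the Floyd-Warshall all-pairs shortest-path computation. For each intermediate vertex k = 0, 1, …, 3, update dist[i][j] ← min(dist[i][j], dist[i][k] + dist[k][j]). The final matrix gives, for each (i, j), the minimum total weight of any directed path from i to j (possibly empty when i = j).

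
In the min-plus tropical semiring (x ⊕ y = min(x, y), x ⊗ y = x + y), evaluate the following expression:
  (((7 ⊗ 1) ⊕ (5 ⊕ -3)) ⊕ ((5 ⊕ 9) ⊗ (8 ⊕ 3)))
(((7 ⊗ 1) ⊕ (5 ⊕ -3)) ⊕ ((5 ⊕ 9) ⊗ (8 ⊕ 3))) = -3

Expand innermost to outermost. Recall ⊕ takes the minimum of its arguments and ⊗ takes their sum. Working out the expression (((7 ⊗ 1) ⊕ (5 ⊕ -3)) ⊕ ((5 ⊕ 9) ⊗ (8 ⊕ 3))) gives -3.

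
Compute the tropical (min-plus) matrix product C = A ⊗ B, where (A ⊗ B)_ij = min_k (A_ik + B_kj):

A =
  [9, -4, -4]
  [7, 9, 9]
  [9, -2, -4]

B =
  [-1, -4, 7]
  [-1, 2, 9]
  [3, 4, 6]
A ⊗ B =
  [-5, -2, 2]
  [6, 3, 14]
  [-3, 0, 2]

Apply the min-plus product entry-by-entry:
  C[0][0] = min over k of (A[0][0] + B[0][0] = 9 + -1 = 8, A[0][1] + B[1][0] = -4 + -1 = -5, A[0][2] + B[2][0] = -4 + 3 = -1) = -5 (attained at k = 1)
  C[0][1] = min over k of (A[0][0] + B[0][1] = 9 + -4 = 5, A[0][1] + B[1][1] = -4 + 2 = -2, A[0][2] + B[2][1] = -4 + 4 = 0) = -2 (attained at k = 1)
  C[0][2] = min over k of (A[0][0] + B[0][2] = 9 + 7 = 16, A[0][1] + B[1][2] = -4 + 9 = 5, A[0][2] + B[2][2] = -4 + 6 = 2) = 2 (attained at k = 2)
  C[1][0] = min over k of (A[1][0] + B[0][0] = 7 + -1 = 6, A[1][1] + B[1][0] = 9 + -1 = 8, A[1][2] + B[2][0] = 9 + 3 = 12) = 6 (attained at k = 0)
  C[1][1] = min over k of (A[1][0] + B[0][1] = 7 + -4 = 3, A[1][1] + B[1][1] = 9 + 2 = 11, A[1][2] + B[2][1] = 9 + 4 = 13) = 3 (attained at k = 0)
  C[1][2] = min over k of (A[1][0] + B[0][2] = 7 + 7 = 14, A[1][1] + B[1][2] = 9 + 9 = 18, A[1][2] + B[2][2] = 9 + 6 = 15) = 14 (attained at k = 0)
  C[2][0] = min over k of (A[2][0] + B[0][0] = 9 + -1 = 8, A[2][1] + B[1][0] = -2 + -1 = -3, A[2][2] + B[2][0] = -4 + 3 = -1) = -3 (attained at k = 1)
  C[2][1] = min over k of (A[2][0] + B[0][1] = 9 + -4 = 5, A[2][1] + B[1][1] = -2 + 2 = 0, A[2][2] + B[2][1] = -4 + 4 = 0) = 0 (attained at k = 1)
  C[2][2] = min over k of (A[2][0] + B[0][2] = 9 + 7 = 16, A[2][1] + B[1][2] = -2 + 9 = 7, A[2][2] + B[2][2] = -4 + 6 = 2) = 2 (attained at k = 2)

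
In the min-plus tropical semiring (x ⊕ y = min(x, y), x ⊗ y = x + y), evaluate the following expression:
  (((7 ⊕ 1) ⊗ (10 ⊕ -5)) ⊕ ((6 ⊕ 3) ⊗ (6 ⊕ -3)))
(((7 ⊕ 1) ⊗ (10 ⊕ -5)) ⊕ ((6 ⊕ 3) ⊗ (6 ⊕ -3))) = -4

Expand innermost to outermost. Recall ⊕ takes the minimum of its arguments and ⊗ takes their sum. Working out the expression (((7 ⊕ 1) ⊗ (10 ⊕ -5)) ⊕ ((6 ⊕ 3) ⊗ (6 ⊕ -3))) gives -4.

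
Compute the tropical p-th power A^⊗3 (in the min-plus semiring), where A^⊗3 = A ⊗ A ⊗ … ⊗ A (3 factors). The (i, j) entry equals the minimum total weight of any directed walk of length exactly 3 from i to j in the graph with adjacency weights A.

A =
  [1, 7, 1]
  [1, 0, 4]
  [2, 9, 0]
A^⊗3 =
  [3, 7, 1]
  [1, 0, 2]
  [2, 9, 0]

Each entry (A^⊗3)_ij equals the minimum over all length-3 walks i = v_0 → v_1 → … → v_3 = j of Σ_t A[v_t][v_{t+1}]. For example, for (i, j) = (0, 2) we minimise over 9 possible intermediate vertex sequences; the minimum is 1, attained along the walk 0 → 2 → 2 → 2.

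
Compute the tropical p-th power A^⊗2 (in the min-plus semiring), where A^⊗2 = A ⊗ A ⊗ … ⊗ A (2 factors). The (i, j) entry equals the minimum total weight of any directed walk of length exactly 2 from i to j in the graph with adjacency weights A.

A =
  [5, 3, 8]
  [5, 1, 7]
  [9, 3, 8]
A^⊗2 =
  [8, 4, 10]
  [6, 2, 8]
  [8, 4, 10]

Each entry (A^⊗2)_ij equals the minimum over all length-2 walks i = v_0 → v_1 → … → v_2 = j of Σ_t A[v_t][v_{t+1}]. For example, for (i, j) = (0, 2) we minimise over 3 possible intermediate vertex sequences; the minimum is 10, attained along the walk 0 → 1 → 2.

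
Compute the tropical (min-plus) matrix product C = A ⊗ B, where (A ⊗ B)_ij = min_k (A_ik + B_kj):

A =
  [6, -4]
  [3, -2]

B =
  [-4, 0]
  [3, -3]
A ⊗ B =
  [-1, -7]
  [-1, -5]

Apply the min-plus product entry-by-entry:
  C[0][0] = min over k of (A[0][0] + B[0][0] = 6 + -4 = 2, A[0][1] + B[1][0] = -4 + 3 = -1) = -1 (attained at k = 1)
  C[0][1] = min over k of (A[0][0] + B[0][1] = 6 + 0 = 6, A[0][1] + B[1][1] = -4 + -3 = -7) = -7 (attained at k = 1)
  C[1][0] = min over k of (A[1][0] + B[0][0] = 3 + -4 = -1, A[1][1] + B[1][0] = -2 + 3 = 1) = -1 (attained at k = 0)
  C[1][1] = min over k of (A[1][0] + B[0][1] = 3 + 0 = 3, A[1][1] + B[1][1] = -2 + -3 = -5) = -5 (attained at k = 1)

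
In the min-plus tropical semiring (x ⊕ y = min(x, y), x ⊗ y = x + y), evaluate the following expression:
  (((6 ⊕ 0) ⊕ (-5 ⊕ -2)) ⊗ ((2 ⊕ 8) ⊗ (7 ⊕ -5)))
(((6 ⊕ 0) ⊕ (-5 ⊕ -2)) ⊗ ((2 ⊕ 8) ⊗ (7 ⊕ -5))) = -8

Expand innermost to outermost. Recall ⊕ takes the minimum of its arguments and ⊗ takes their sum. Working out the expression (((6 ⊕ 0) ⊕ (-5 ⊕ -2)) ⊗ ((2 ⊕ 8) ⊗ (7 ⊕ -5))) gives -8.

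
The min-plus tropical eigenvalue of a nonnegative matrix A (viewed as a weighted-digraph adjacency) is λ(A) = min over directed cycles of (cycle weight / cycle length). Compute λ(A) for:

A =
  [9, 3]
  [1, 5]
λ(A) = 2

Enumerate directed cycles and compute their means (weight / length). Sample:
  cycle 0 → 0: weight = 9, length = 1, mean = 9/1 ≈ 9.000
  cycle 1 → 1: weight = 5, length = 1, mean = 5/1 ≈ 5.000
  cycle 0 → 1 → 0: weight = 4, length = 2, mean = 4/2 ≈ 2.000
  cycle 1 → 0 → 1: weight = 4, length = 2, mean = 4/2 ≈ 2.000
Minimum mean = 2.000, attained e.g. along the cycle 0 → 1 → 0 with weight 4 and length 2. So λ(A) = 4/2 = 2.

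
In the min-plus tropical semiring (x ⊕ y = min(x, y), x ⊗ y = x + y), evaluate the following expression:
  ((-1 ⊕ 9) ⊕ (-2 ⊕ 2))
((-1 ⊕ 9) ⊕ (-2 ⊕ 2)) = -2

Expand innermost to outermost. Recall ⊕ takes the minimum of its arguments and ⊗ takes their sum. Working out the expression ((-1 ⊕ 9) ⊕ (-2 ⊕ 2)) gives -2.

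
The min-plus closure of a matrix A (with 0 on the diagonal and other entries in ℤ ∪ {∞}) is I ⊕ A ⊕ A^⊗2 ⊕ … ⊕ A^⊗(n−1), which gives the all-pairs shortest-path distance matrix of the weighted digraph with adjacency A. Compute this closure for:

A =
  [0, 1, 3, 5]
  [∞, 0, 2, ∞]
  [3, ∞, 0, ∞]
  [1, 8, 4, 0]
Closure =
  [0, 1, 3, 5]
  [5, 0, 2, 10]
  [3, 4, 0, 8]
  [1, 2, 4, 0]

This is the Floyd-Warshall all-pairs shortest-path computation. For each intermediate vertex k = 0, 1, …, 3, update dist[i][j] ← min(dist[i][j], dist[i][k] + dist[k][j]). The final matrix gives, for each (i, j), the minimum total weight of any directed path from i to j (possibly empty when i = j).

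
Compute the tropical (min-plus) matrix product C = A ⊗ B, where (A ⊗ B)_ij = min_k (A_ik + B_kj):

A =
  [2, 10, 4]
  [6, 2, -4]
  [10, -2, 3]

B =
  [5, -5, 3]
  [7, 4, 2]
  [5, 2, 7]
A ⊗ B =
  [7, -3, 5]
  [1, -2, 3]
  [5, 2, 0]

Apply the min-plus product entry-by-entry:
  C[0][0] = min over k of (A[0][0] + B[0][0] = 2 + 5 = 7, A[0][1] + B[1][0] = 10 + 7 = 17, A[0][2] + B[2][0] = 4 + 5 = 9) = 7 (attained at k = 0)
  C[0][1] = min over k of (A[0][0] + B[0][1] = 2 + -5 = -3, A[0][1] + B[1][1] = 10 + 4 = 14, A[0][2] + B[2][1] = 4 + 2 = 6) = -3 (attained at k = 0)
  C[0][2] = min over k of (A[0][0] + B[0][2] = 2 + 3 = 5, A[0][1] + B[1][2] = 10 + 2 = 12, A[0][2] + B[2][2] = 4 + 7 = 11) = 5 (attained at k = 0)
  C[1][0] = min over k of (A[1][0] + B[0][0] = 6 + 5 = 11, A[1][1] + B[1][0] = 2 + 7 = 9, A[1][2] + B[2][0] = -4 + 5 = 1) = 1 (attained at k = 2)
  C[1][1] = min over k of (A[1][0] + B[0][1] = 6 + -5 = 1, A[1][1] + B[1][1] = 2 + 4 = 6, A[1][2] + B[2][1] = -4 + 2 = -2) = -2 (attained at k = 2)
  C[1][2] = min over k of (A[1][0] + B[0][2] = 6 + 3 = 9, A[1][1] + B[1][2] = 2 + 2 = 4, A[1][2] + B[2][2] = -4 + 7 = 3) = 3 (attained at k = 2)
  C[2][0] = min over k of (A[2][0] + B[0][0] = 10 + 5 = 15, A[2][1] + B[1][0] = -2 + 7 = 5, A[2][2] + B[2][0] = 3 + 5 = 8) = 5 (attained at k = 1)
  C[2][1] = min over k of (A[2][0] + B[0][1] = 10 + -5 = 5, A[2][1] + B[1][1] = -2 + 4 = 2, A[2][2] + B[2][1] = 3 + 2 = 5) = 2 (attained at k = 1)
  C[2][2] = min over k of (A[2][0] + B[0][2] = 10 + 3 = 13, A[2][1] + B[1][2] = -2 + 2 = 0, A[2][2] + B[2][2] = 3 + 7 = 10) = 0 (attained at k = 1)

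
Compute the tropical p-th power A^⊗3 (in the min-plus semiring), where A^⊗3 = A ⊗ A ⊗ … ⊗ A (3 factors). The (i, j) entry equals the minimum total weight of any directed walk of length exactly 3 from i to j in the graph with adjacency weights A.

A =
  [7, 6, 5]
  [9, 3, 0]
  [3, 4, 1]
A^⊗3 =
  [9, 10, 7]
  [4, 5, 2]
  [5, 6, 3]

Each entry (A^⊗3)_ij equals the minimum over all length-3 walks i = v_0 → v_1 → … → v_3 = j of Σ_t A[v_t][v_{t+1}]. For example, for (i, j) = (0, 2) we minimise over 9 possible intermediate vertex sequences; the minimum is 7, attained along the walk 0 → 1 → 2 → 2.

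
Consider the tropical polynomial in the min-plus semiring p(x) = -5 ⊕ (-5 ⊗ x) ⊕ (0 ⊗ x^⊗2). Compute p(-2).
p(-2) = -7

A tropical monomial a ⊗ x^⊗i evaluates to a + i · x. Evaluating each term at x = -2:
  Term 0 contributes -5 + 0 · -2 = -5
  Term 1 contributes -5 + 1 · -2 = -7
  Term 2 contributes 0 + 2 · -2 = -4
p(-2) = ⊕ of these = min[-5, -7, -4] = -7.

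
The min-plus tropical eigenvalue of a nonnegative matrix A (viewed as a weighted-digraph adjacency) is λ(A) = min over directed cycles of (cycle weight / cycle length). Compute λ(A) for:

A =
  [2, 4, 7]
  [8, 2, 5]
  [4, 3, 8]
λ(A) = 2

Enumerate directed cycles and compute their means (weight / length). Sample:
  cycle 0 → 0: weight = 2, length = 1, mean = 2/1 ≈ 2.000
  cycle 1 → 1: weight = 2, length = 1, mean = 2/1 ≈ 2.000
  cycle 2 → 2: weight = 8, length = 1, mean = 8/1 ≈ 8.000
  cycle 0 → 1 → 0: weight = 12, length = 2, mean = 12/2 ≈ 6.000
  cycle 0 → 2 → 0: weight = 11, length = 2, mean = 11/2 ≈ 5.500
  cycle 1 → 0 → 1: weight = 12, length = 2, mean = 12/2 ≈ 6.000
Minimum mean = 2.000, attained e.g. along the cycle 0 → 0 with weight 2 and length 1. So λ(A) = 2/1 = 2.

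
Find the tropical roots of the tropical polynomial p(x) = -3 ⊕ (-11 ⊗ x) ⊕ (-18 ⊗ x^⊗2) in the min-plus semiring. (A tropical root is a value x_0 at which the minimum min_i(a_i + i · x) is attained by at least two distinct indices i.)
Roots: {7, 8}

Each tropical root is a break point of the lower envelope of the lines y = a_i + i · x (there are 3 lines, with slopes 0, 1, ..., 2). Only the lines that attain the minimum somewhere contribute to roots; other lines are dominated. Here the surviving (envelope) indices are i = 2, i = 1, i = 0.
Intersections between consecutive envelope lines give the roots: for adjacent envelope indices i < j the intersection is x = (a_i − a_j) / (j − i). Reading off the sorted break points: {7, 8}.
Verification: at each break x_0, at least two indices attain the minimum of min_i(a_i + i · x_0).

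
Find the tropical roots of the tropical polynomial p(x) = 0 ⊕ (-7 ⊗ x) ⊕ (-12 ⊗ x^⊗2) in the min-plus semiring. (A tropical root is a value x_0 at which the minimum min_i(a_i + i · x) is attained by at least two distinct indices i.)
Roots: {5, 7}

Each tropical root is a break point of the lower envelope of the lines y = a_i + i · x (there are 3 lines, with slopes 0, 1, ..., 2). Only the lines that attain the minimum somewhere contribute to roots; other lines are dominated. Here the surviving (envelope) indices are i = 2, i = 1, i = 0.
Intersections between consecutive envelope lines give the roots: for adjacent envelope indices i < j the intersection is x = (a_i − a_j) / (j − i). Reading off the sorted break points: {5, 7}.
Verification: at each break x_0, at least two indices attain the minimum of min_i(a_i + i · x_0).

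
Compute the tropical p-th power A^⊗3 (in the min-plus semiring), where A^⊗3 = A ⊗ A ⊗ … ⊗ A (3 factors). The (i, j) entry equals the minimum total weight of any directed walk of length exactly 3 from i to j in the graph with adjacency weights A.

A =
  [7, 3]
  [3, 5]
A^⊗3 =
  [11, 9]
  [9, 11]

Each entry (A^⊗3)_ij equals the minimum over all length-3 walks i = v_0 → v_1 → … → v_3 = j of Σ_t A[v_t][v_{t+1}]. For example, for (i, j) = (0, 1) we minimise over 4 possible intermediate vertex sequences; the minimum is 9, attained along the walk 0 → 1 → 0 → 1.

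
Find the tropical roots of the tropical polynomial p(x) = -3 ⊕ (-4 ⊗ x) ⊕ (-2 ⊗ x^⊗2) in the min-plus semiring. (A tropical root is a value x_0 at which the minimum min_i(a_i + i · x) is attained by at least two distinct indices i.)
Roots: {-2, 1}

Each tropical root is a break point of the lower envelope of the lines y = a_i + i · x (there are 3 lines, with slopes 0, 1, ..., 2). Only the lines that attain the minimum somewhere contribute to roots; other lines are dominated. Here the surviving (envelope) indices are i = 2, i = 1, i = 0.
Intersections between consecutive envelope lines give the roots: for adjacent envelope indices i < j the intersection is x = (a_i − a_j) / (j − i). Reading off the sorted break points: {-2, 1}.
Verification: at each break x_0, at least two indices attain the minimum of min_i(a_i + i · x_0).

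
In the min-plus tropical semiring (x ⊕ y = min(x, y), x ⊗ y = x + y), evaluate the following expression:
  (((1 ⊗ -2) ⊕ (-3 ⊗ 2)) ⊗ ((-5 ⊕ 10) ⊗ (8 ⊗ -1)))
(((1 ⊗ -2) ⊕ (-3 ⊗ 2)) ⊗ ((-5 ⊕ 10) ⊗ (8 ⊗ -1))) = 1

Expand innermost to outermost. Recall ⊕ takes the minimum of its arguments and ⊗ takes their sum. Working out the expression (((1 ⊗ -2) ⊕ (-3 ⊗ 2)) ⊗ ((-5 ⊕ 10) ⊗ (8 ⊗ -1))) gives 1.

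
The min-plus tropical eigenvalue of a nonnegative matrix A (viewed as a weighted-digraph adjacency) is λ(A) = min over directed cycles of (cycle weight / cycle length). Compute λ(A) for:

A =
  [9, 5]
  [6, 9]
λ(A) = 11/2

Enumerate directed cycles and compute their means (weight / length). Sample:
  cycle 0 → 0: weight = 9, length = 1, mean = 9/1 ≈ 9.000
  cycle 1 → 1: weight = 9, length = 1, mean = 9/1 ≈ 9.000
  cycle 0 → 1 → 0: weight = 11, length = 2, mean = 11/2 ≈ 5.500
  cycle 1 → 0 → 1: weight = 11, length = 2, mean = 11/2 ≈ 5.500
Minimum mean = 5.500, attained e.g. along the cycle 0 → 1 → 0 with weight 11 and length 2. So λ(A) = 11/2 = 11/2.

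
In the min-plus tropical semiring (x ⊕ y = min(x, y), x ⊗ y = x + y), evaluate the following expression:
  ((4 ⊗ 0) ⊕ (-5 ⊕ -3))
((4 ⊗ 0) ⊕ (-5 ⊕ -3)) = -5

Expand innermost to outermost. Recall ⊕ takes the minimum of its arguments and ⊗ takes their sum. Working out the expression ((4 ⊗ 0) ⊕ (-5 ⊕ -3)) gives -5.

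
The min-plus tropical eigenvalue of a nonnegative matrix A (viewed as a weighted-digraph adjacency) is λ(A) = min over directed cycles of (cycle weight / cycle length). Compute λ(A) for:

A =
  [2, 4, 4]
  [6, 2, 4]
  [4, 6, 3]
λ(A) = 2

Enumerate directed cycles and compute their means (weight / length). Sample:
  cycle 0 → 0: weight = 2, length = 1, mean = 2/1 ≈ 2.000
  cycle 1 → 1: weight = 2, length = 1, mean = 2/1 ≈ 2.000
  cycle 2 → 2: weight = 3, length = 1, mean = 3/1 ≈ 3.000
  cycle 0 → 1 → 0: weight = 10, length = 2, mean = 10/2 ≈ 5.000
  cycle 0 → 2 → 0: weight = 8, length = 2, mean = 8/2 ≈ 4.000
  cycle 1 → 0 → 1: weight = 10, length = 2, mean = 10/2 ≈ 5.000
Minimum mean = 2.000, attained e.g. along the cycle 0 → 0 with weight 2 and length 1. So λ(A) = 2/1 = 2.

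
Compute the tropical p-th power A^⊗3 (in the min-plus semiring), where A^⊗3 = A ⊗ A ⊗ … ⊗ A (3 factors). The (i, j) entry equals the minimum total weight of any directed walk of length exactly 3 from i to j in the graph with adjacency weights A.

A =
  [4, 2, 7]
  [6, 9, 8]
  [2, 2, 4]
A^⊗3 =
  [12, 10, 14]
  [14, 12, 16]
  [10, 8, 12]

Each entry (A^⊗3)_ij equals the minimum over all length-3 walks i = v_0 → v_1 → … → v_3 = j of Σ_t A[v_t][v_{t+1}]. For example, for (i, j) = (0, 2) we minimise over 9 possible intermediate vertex sequences; the minimum is 14, attained along the walk 0 → 0 → 1 → 2.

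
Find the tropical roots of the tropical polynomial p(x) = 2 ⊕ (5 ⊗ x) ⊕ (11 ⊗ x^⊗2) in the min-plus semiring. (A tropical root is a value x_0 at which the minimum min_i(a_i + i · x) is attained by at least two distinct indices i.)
Roots: {-6, -3}

Each tropical root is a break point of the lower envelope of the lines y = a_i + i · x (there are 3 lines, with slopes 0, 1, ..., 2). Only the lines that attain the minimum somewhere contribute to roots; other lines are dominated. Here the surviving (envelope) indices are i = 2, i = 1, i = 0.
Intersections between consecutive envelope lines give the roots: for adjacent envelope indices i < j the intersection is x = (a_i − a_j) / (j − i). Reading off the sorted break points: {-6, -3}.
Verification: at each break x_0, at least two indices attain the minimum of min_i(a_i + i · x_0).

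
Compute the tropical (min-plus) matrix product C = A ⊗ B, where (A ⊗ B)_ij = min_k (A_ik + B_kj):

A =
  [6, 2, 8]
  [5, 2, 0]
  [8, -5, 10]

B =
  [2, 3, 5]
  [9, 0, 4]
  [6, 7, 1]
A ⊗ B =
  [8, 2, 6]
  [6, 2, 1]
  [4, -5, -1]

Apply the min-plus product entry-by-entry:
  C[0][0] = min over k of (A[0][0] + B[0][0] = 6 + 2 = 8, A[0][1] + B[1][0] = 2 + 9 = 11, A[0][2] + B[2][0] = 8 + 6 = 14) = 8 (attained at k = 0)
  C[0][1] = min over k of (A[0][0] + B[0][1] = 6 + 3 = 9, A[0][1] + B[1][1] = 2 + 0 = 2, A[0][2] + B[2][1] = 8 + 7 = 15) = 2 (attained at k = 1)
  C[0][2] = min over k of (A[0][0] + B[0][2] = 6 + 5 = 11, A[0][1] + B[1][2] = 2 + 4 = 6, A[0][2] + B[2][2] = 8 + 1 = 9) = 6 (attained at k = 1)
  C[1][0] = min over k of (A[1][0] + B[0][0] = 5 + 2 = 7, A[1][1] + B[1][0] = 2 + 9 = 11, A[1][2] + B[2][0] = 0 + 6 = 6) = 6 (attained at k = 2)
  C[1][1] = min over k of (A[1][0] + B[0][1] = 5 + 3 = 8, A[1][1] + B[1][1] = 2 + 0 = 2, A[1][2] + B[2][1] = 0 + 7 = 7) = 2 (attained at k = 1)
  C[1][2] = min over k of (A[1][0] + B[0][2] = 5 + 5 = 10, A[1][1] + B[1][2] = 2 + 4 = 6, A[1][2] + B[2][2] = 0 + 1 = 1) = 1 (attained at k = 2)
  C[2][0] = min over k of (A[2][0] + B[0][0] = 8 + 2 = 10, A[2][1] + B[1][0] = -5 + 9 = 4, A[2][2] + B[2][0] = 10 + 6 = 16) = 4 (attained at k = 1)
  C[2][1] = min over k of (A[2][0] + B[0][1] = 8 + 3 = 11, A[2][1] + B[1][1] = -5 + 0 = -5, A[2][2] + B[2][1] = 10 + 7 = 17) = -5 (attained at k = 1)
  C[2][2] = min over k of (A[2][0] + B[0][2] = 8 + 5 = 13, A[2][1] + B[1][2] = -5 + 4 = -1, A[2][2] + B[2][2] = 10 + 1 = 11) = -1 (attained at k = 1)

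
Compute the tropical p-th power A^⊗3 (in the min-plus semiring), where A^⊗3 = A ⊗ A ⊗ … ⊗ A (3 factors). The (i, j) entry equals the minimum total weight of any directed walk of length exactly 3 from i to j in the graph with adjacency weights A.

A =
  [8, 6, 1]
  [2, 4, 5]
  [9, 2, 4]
A^⊗3 =
  [5, 7, 8]
  [9, 5, 7]
  [8, 9, 5]

Each entry (A^⊗3)_ij equals the minimum over all length-3 walks i = v_0 → v_1 → … → v_3 = j of Σ_t A[v_t][v_{t+1}]. For example, for (i, j) = (0, 2) we minimise over 9 possible intermediate vertex sequences; the minimum is 8, attained along the walk 0 → 2 → 1 → 2.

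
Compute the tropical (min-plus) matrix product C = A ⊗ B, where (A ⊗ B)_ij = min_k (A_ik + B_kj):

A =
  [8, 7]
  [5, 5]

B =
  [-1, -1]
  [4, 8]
A ⊗ B =
  [7, 7]
  [4, 4]

Apply the min-plus product entry-by-entry:
  C[0][0] = min over k of (A[0][0] + B[0][0] = 8 + -1 = 7, A[0][1] + B[1][0] = 7 + 4 = 11) = 7 (attained at k = 0)
  C[0][1] = min over k of (A[0][0] + B[0][1] = 8 + -1 = 7, A[0][1] + B[1][1] = 7 + 8 = 15) = 7 (attained at k = 0)
  C[1][0] = min over k of (A[1][0] + B[0][0] = 5 + -1 = 4, A[1][1] + B[1][0] = 5 + 4 = 9) = 4 (attained at k = 0)
  C[1][1] = min over k of (A[1][0] + B[0][1] = 5 + -1 = 4, A[1][1] + B[1][1] = 5 + 8 = 13) = 4 (attained at k = 0)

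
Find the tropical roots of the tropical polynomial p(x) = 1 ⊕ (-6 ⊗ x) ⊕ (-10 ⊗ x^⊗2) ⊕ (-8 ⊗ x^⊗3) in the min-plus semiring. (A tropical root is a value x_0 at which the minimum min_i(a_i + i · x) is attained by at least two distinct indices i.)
Roots: {-2, 4, 7}

Each tropical root is a break point of the lower envelope of the lines y = a_i + i · x (there are 4 lines, with slopes 0, 1, ..., 3). Only the lines that attain the minimum somewhere contribute to roots; other lines are dominated. Here the surviving (envelope) indices are i = 3, i = 2, i = 1, i = 0.
Intersections between consecutive envelope lines give the roots: for adjacent envelope indices i < j the intersection is x = (a_i − a_j) / (j − i). Reading off the sorted break points: {-2, 4, 7}.
Verification: at each break x_0, at least two indices attain the minimum of min_i(a_i + i · x_0).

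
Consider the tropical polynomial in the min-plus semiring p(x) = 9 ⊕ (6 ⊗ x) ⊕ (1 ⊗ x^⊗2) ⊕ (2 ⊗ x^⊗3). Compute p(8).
p(8) = 9

A tropical monomial a ⊗ x^⊗i evaluates to a + i · x. Evaluating each term at x = 8:
  Term 0 contributes 9 + 0 · 8 = 9
  Term 1 contributes 6 + 1 · 8 = 14
  Term 2 contributes 1 + 2 · 8 = 17
  Term 3 contributes 2 + 3 · 8 = 26
p(8) = ⊕ of these = min[9, 14, 17, 26] = 9.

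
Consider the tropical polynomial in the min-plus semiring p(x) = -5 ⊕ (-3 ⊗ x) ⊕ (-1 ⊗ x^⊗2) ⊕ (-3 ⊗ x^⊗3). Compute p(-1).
p(-1) = -6

A tropical monomial a ⊗ x^⊗i evaluates to a + i · x. Evaluating each term at x = -1:
  Term 0 contributes -5 + 0 · -1 = -5
  Term 1 contributes -3 + 1 · -1 = -4
  Term 2 contributes -1 + 2 · -1 = -3
  Term 3 contributes -3 + 3 · -1 = -6
p(-1) = ⊕ of these = min[-5, -4, -3, -6] = -6.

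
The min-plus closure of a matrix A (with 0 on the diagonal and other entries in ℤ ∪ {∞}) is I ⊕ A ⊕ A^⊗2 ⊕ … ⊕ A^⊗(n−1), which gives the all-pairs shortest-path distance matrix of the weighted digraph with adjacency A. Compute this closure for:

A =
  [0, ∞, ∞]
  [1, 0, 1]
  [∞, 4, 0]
Closure =
  [0, ∞, ∞]
  [1, 0, 1]
  [5, 4, 0]

This is the Floyd-Warshall all-pairs shortest-path computation. For each intermediate vertex k = 0, 1, …, 2, update dist[i][j] ← min(dist[i][j], dist[i][k] + dist[k][j]). The final matrix gives, for each (i, j), the minimum total weight of any directed path from i to j (possibly empty when i = j).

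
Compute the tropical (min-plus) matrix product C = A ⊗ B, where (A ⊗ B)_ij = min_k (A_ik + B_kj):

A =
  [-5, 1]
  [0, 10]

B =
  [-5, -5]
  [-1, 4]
A ⊗ B =
  [-10, -10]
  [-5, -5]

Apply the min-plus product entry-by-entry:
  C[0][0] = min over k of (A[0][0] + B[0][0] = -5 + -5 = -10, A[0][1] + B[1][0] = 1 + -1 = 0) = -10 (attained at k = 0)
  C[0][1] = min over k of (A[0][0] + B[0][1] = -5 + -5 = -10, A[0][1] + B[1][1] = 1 + 4 = 5) = -10 (attained at k = 0)
  C[1][0] = min over k of (A[1][0] + B[0][0] = 0 + -5 = -5, A[1][1] + B[1][0] = 10 + -1 = 9) = -5 (attained at k = 0)
  C[1][1] = min over k of (A[1][0] + B[0][1] = 0 + -5 = -5, A[1][1] + B[1][1] = 10 + 4 = 14) = -5 (attained at k = 0)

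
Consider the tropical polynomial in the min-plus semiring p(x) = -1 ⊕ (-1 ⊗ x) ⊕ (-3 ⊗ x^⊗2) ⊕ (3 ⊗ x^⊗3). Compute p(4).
p(4) = -1

A tropical monomial a ⊗ x^⊗i evaluates to a + i · x. Evaluating each term at x = 4:
  Term 0 contributes -1 + 0 · 4 = -1
  Term 1 contributes -1 + 1 · 4 = 3
  Term 2 contributes -3 + 2 · 4 = 5
  Term 3 contributes 3 + 3 · 4 = 15
p(4) = ⊕ of these = min[-1, 3, 5, 15] = -1.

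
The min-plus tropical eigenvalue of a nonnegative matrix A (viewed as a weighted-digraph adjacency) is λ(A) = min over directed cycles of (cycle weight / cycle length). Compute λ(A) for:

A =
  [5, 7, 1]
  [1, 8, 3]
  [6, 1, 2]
λ(A) = 1

Enumerate directed cycles and compute their means (weight / length). Sample:
  cycle 0 → 0: weight = 5, length = 1, mean = 5/1 ≈ 5.000
  cycle 1 → 1: weight = 8, length = 1, mean = 8/1 ≈ 8.000
  cycle 2 → 2: weight = 2, length = 1, mean = 2/1 ≈ 2.000
  cycle 0 → 1 → 0: weight = 8, length = 2, mean = 8/2 ≈ 4.000
  cycle 0 → 2 → 0: weight = 7, length = 2, mean = 7/2 ≈ 3.500
  cycle 1 → 0 → 1: weight = 8, length = 2, mean = 8/2 ≈ 4.000
Minimum mean = 1.000, attained e.g. along the cycle 0 → 2 → 1 → 0 with weight 3 and length 3. So λ(A) = 3/3 = 1.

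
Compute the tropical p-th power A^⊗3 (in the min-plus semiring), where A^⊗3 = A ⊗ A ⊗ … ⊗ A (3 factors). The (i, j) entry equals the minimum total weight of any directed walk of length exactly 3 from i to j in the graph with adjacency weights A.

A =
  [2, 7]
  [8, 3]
A^⊗3 =
  [6, 11]
  [12, 9]

Each entry (A^⊗3)_ij equals the minimum over all length-3 walks i = v_0 → v_1 → … → v_3 = j of Σ_t A[v_t][v_{t+1}]. For example, for (i, j) = (0, 1) we minimise over 4 possible intermediate vertex sequences; the minimum is 11, attained along the walk 0 → 0 → 0 → 1.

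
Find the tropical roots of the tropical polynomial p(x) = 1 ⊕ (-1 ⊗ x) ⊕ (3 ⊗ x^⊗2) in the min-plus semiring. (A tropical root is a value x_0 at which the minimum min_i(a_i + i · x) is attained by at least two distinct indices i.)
Roots: {-4, 2}

Each tropical root is a break point of the lower envelope of the lines y = a_i + i · x (there are 3 lines, with slopes 0, 1, ..., 2). Only the lines that attain the minimum somewhere contribute to roots; other lines are dominated. Here the surviving (envelope) indices are i = 2, i = 1, i = 0.
Intersections between consecutive envelope lines give the roots: for adjacent envelope indices i < j the intersection is x = (a_i − a_j) / (j − i). Reading off the sorted break points: {-4, 2}.
Verification: at each break x_0, at least two indices attain the minimum of min_i(a_i + i · x_0).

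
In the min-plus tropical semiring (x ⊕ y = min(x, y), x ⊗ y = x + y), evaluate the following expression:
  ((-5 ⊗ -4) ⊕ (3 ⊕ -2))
((-5 ⊗ -4) ⊕ (3 ⊕ -2)) = -9

Expand innermost to outermost. Recall ⊕ takes the minimum of its arguments and ⊗ takes their sum. Working out the expression ((-5 ⊗ -4) ⊕ (3 ⊕ -2)) gives -9.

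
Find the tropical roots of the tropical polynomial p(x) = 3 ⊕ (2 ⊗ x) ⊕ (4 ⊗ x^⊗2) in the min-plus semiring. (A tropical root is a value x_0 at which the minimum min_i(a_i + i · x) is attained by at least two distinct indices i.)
Roots: {-2, 1}

Each tropical root is a break point of the lower envelope of the lines y = a_i + i · x (there are 3 lines, with slopes 0, 1, ..., 2). Only the lines that attain the minimum somewhere contribute to roots; other lines are dominated. Here the surviving (envelope) indices are i = 2, i = 1, i = 0.
Intersections between consecutive envelope lines give the roots: for adjacent envelope indices i < j the intersection is x = (a_i − a_j) / (j − i). Reading off the sorted break points: {-2, 1}.
Verification: at each break x_0, at least two indices attain the minimum of min_i(a_i + i · x_0).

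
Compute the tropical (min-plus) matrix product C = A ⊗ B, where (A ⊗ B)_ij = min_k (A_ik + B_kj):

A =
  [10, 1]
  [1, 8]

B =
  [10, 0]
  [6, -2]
A ⊗ B =
  [7, -1]
  [11, 1]

Apply the min-plus product entry-by-entry:
  C[0][0] = min over k of (A[0][0] + B[0][0] = 10 + 10 = 20, A[0][1] + B[1][0] = 1 + 6 = 7) = 7 (attained at k = 1)
  C[0][1] = min over k of (A[0][0] + B[0][1] = 10 + 0 = 10, A[0][1] + B[1][1] = 1 + -2 = -1) = -1 (attained at k = 1)
  C[1][0] = min over k of (A[1][0] + B[0][0] = 1 + 10 = 11, A[1][1] + B[1][0] = 8 + 6 = 14) = 11 (attained at k = 0)
  C[1][1] = min over k of (A[1][0] + B[0][1] = 1 + 0 = 1, A[1][1] + B[1][1] = 8 + -2 = 6) = 1 (attained at k = 0)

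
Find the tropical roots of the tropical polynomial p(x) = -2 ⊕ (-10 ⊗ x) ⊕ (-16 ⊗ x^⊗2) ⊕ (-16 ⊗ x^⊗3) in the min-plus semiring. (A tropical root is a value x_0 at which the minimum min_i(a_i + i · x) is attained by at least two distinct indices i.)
Roots: {0, 6, 8}

Each tropical root is a break point of the lower envelope of the lines y = a_i + i · x (there are 4 lines, with slopes 0, 1, ..., 3). Only the lines that attain the minimum somewhere contribute to roots; other lines are dominated. Here the surviving (envelope) indices are i = 3, i = 2, i = 1, i = 0.
Intersections between consecutive envelope lines give the roots: for adjacent envelope indices i < j the intersection is x = (a_i − a_j) / (j − i). Reading off the sorted break points: {0, 6, 8}.
Verification: at each break x_0, at least two indices attain the minimum of min_i(a_i + i · x_0).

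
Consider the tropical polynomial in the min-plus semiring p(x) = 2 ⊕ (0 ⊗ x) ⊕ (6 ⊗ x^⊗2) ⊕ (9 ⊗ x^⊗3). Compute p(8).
p(8) = 2

A tropical monomial a ⊗ x^⊗i evaluates to a + i · x. Evaluating each term at x = 8:
  Term 0 contributes 2 + 0 · 8 = 2
  Term 1 contributes 0 + 1 · 8 = 8
  Term 2 contributes 6 + 2 · 8 = 22
  Term 3 contributes 9 + 3 · 8 = 33
p(8) = ⊕ of these = min[2, 8, 22, 33] = 2.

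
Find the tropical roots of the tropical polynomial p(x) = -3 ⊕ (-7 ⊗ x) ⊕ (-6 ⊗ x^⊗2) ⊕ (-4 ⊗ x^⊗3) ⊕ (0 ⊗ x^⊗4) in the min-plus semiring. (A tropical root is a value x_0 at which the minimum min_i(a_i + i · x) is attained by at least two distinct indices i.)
Roots: {-4, -2, -1, 4}

Each tropical root is a break point of the lower envelope of the lines y = a_i + i · x (there are 5 lines, with slopes 0, 1, ..., 4). Only the lines that attain the minimum somewhere contribute to roots; other lines are dominated. Here the surviving (envelope) indices are i = 4, i = 3, i = 2, i = 1, i = 0.
Intersections between consecutive envelope lines give the roots: for adjacent envelope indices i < j the intersection is x = (a_i − a_j) / (j − i). Reading off the sorted break points: {-4, -2, -1, 4}.
Verification: at each break x_0, at least two indices attain the minimum of min_i(a_i + i · x_0).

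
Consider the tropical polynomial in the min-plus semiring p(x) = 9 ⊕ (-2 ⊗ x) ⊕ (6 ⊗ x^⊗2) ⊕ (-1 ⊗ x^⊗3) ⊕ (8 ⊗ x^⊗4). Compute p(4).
p(4) = 2

A tropical monomial a ⊗ x^⊗i evaluates to a + i · x. Evaluating each term at x = 4:
  Term 0 contributes 9 + 0 · 4 = 9
  Term 1 contributes -2 + 1 · 4 = 2
  Term 2 contributes 6 + 2 · 4 = 14
  Term 3 contributes -1 + 3 · 4 = 11
  Term 4 contributes 8 + 4 · 4 = 24
p(4) = ⊕ of these = min[9, 2, 14, 11, 24] = 2.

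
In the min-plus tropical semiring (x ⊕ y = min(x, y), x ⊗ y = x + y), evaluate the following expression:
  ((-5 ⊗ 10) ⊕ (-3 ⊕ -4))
((-5 ⊗ 10) ⊕ (-3 ⊕ -4)) = -4

Expand innermost to outermost. Recall ⊕ takes the minimum of its arguments and ⊗ takes their sum. Working out the expression ((-5 ⊗ 10) ⊕ (-3 ⊕ -4)) gives -4.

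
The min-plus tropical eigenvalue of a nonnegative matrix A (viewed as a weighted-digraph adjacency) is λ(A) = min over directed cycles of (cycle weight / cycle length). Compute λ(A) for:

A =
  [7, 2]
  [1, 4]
λ(A) = 3/2

Enumerate directed cycles and compute their means (weight / length). Sample:
  cycle 0 → 0: weight = 7, length = 1, mean = 7/1 ≈ 7.000
  cycle 1 → 1: weight = 4, length = 1, mean = 4/1 ≈ 4.000
  cycle 0 → 1 → 0: weight = 3, length = 2, mean = 3/2 ≈ 1.500
  cycle 1 → 0 → 1: weight = 3, length = 2, mean = 3/2 ≈ 1.500
Minimum mean = 1.500, attained e.g. along the cycle 0 → 1 → 0 with weight 3 and length 2. So λ(A) = 3/2 = 3/2.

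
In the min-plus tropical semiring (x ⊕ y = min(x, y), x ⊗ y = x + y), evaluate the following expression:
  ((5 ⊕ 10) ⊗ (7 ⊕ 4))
((5 ⊕ 10) ⊗ (7 ⊕ 4)) = 9

Expand innermost to outermost. Recall ⊕ takes the minimum of its arguments and ⊗ takes their sum. Working out the expression ((5 ⊕ 10) ⊗ (7 ⊕ 4)) gives 9.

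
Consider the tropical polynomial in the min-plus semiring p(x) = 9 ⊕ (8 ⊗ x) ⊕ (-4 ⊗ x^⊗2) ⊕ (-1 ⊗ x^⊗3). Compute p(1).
p(1) = -2

A tropical monomial a ⊗ x^⊗i evaluates to a + i · x. Evaluating each term at x = 1:
  Term 0 contributes 9 + 0 · 1 = 9
  Term 1 contributes 8 + 1 · 1 = 9
  Term 2 contributes -4 + 2 · 1 = -2
  Term 3 contributes -1 + 3 · 1 = 2
p(1) = ⊕ of these = min[9, 9, -2, 2] = -2.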